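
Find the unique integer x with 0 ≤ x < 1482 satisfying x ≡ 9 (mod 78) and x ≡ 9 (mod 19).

Write x = 9 + 78·k. Then 78·k ≡ 9 − 9 ≡ 0 (mod 19).
Need 78⁻¹ mod 19. Extended Euclid on (19, 2):
19 = 9*2 + 1
2 = 2*1 + 0
Back-substitute:
1 = 19 − 9·2
78⁻¹ ≡ 10 (mod 19), so k ≡ 10·0 ≡ 0 (mod 19).
x = 9 + 78·0 = 9.

9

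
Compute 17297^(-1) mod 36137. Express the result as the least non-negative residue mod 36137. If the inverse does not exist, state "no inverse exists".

Extended Euclidean algorithm:
36137 = 2×17297 + 1543
17297 = 11×1543 + 324
1543 = 4×324 + 247
324 = 1×247 + 77
247 = 3×77 + 16
77 = 4×16 + 13
16 = 1×13 + 3
13 = 4×3 + 1
3 = 3×1 + 0
Since gcd(17297, 36137) = 1, back-substitute to write 1 as a combination:
1 = 13 − 4·3
1 = −4·16 + 5·13
1 = 5·77 − 24·16
1 = −24·247 + 77·77
1 = 77·324 − 101·247
1 = −101·1543 + 481·324
1 = 481·17297 − 5392·1543
1 = −5392·36137 + 11265·17297
So 17297·11265 ≡ 1 (mod 36137).

11265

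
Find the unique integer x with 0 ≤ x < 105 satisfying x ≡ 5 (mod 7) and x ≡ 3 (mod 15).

Write x = 5 + 7·k. Then 7·k ≡ 3 − 5 ≡ 13 (mod 15).
Need 7⁻¹ mod 15. Extended Euclid on (15, 7):
15 = 2*7 + 1
7 = 7*1 + 0
Back-substitute:
1 = 15 − 2·7
7⁻¹ ≡ 13 (mod 15), so k ≡ 13·13 ≡ 4 (mod 15).
x = 5 + 7·4 = 33.

33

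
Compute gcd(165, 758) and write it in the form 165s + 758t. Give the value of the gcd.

Repeated division:
758 = 4×165 + 98
165 = 1×98 + 67
98 = 1×67 + 31
67 = 2×31 + 5
31 = 6×5 + 1
5 = 5×1 + 0
gcd(165, 758) = 1.
Back-substituting:
1 = 31 − 6·5
1 = −6·67 + 13·31
1 = 13·98 − 19·67
1 = −19·165 + 32·98
1 = 32·758 − 147·165
So 1 = (32)·758 + (-147)·165.

1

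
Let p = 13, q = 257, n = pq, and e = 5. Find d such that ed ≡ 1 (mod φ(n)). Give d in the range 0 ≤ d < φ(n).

1229

φ(n) = (p−1)(q−1) = 12·256 = 3072.
Need d with 5·d ≡ 1 (mod 3072). Apply the extended Euclidean algorithm:
3072 = 614·5 + 2
5 = 2·2 + 1
2 = 2·1 + 0
Back-substitute:
1 = 5 − 2·2
1 = −2·3072 + 1229·5
So 5·1229 ≡ 1 (mod 3072), hence d = 1229.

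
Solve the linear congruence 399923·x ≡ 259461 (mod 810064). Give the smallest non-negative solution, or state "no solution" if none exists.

First find gcd(399923, 810064):
810064 = 2*399923 + 10218
399923 = 39*10218 + 1421
10218 = 7*1421 + 271
1421 = 5*271 + 66
271 = 4*66 + 7
66 = 9*7 + 3
7 = 2*3 + 1
3 = 3*1 + 0
gcd = 1, so a unique solution mod 810064 exists.
Back-substitute for the Bézout coefficients:
1 = 7 − 2·3
1 = −2·66 + 19·7
1 = 19·271 − 78·66
1 = −78·1421 + 409·271
1 = 409·10218 − 2941·1421
1 = −2941·399923 + 115108·10218
1 = 115108·810064 − 233157·399923
So 399923·(-233157) ≡ 1 (mod 810064), giving 399923⁻¹ ≡ 576907.
x ≡ 399923⁻¹·259461 ≡ 576907·259461 ≡ 431143 (mod 810064).

431143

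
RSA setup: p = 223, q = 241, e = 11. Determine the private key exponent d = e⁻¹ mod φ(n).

14531

φ(n) = (p−1)(q−1) = 222·240 = 53280.
Need d with 11·d ≡ 1 (mod 53280). Apply the extended Euclidean algorithm:
53280 = 4843·11 + 7
11 = 1·7 + 4
7 = 1·4 + 3
4 = 1·3 + 1
3 = 3·1 + 0
Back-substitute:
1 = 4 − 3
1 = −7 + 2·4
1 = 2·11 − 3·7
1 = −3·53280 + 14531·11
So 11·14531 ≡ 1 (mod 53280), hence d = 14531.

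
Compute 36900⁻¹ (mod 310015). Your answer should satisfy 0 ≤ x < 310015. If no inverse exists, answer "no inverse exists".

no inverse exists

Euclidean algorithm on 310015, 36900:
310015 = 8*36900 + 14815
36900 = 2*14815 + 7270
14815 = 2*7270 + 275
7270 = 26*275 + 120
275 = 2*120 + 35
120 = 3*35 + 15
35 = 2*15 + 5
15 = 3*5 + 0
The gcd is 5, not 1, hence no inverse exists.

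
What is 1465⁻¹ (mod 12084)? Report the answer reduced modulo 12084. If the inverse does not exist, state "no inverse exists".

gcd(12084, 1465) by repeated division:
12084 = 8·1465 + 364
1465 = 4·364 + 9
364 = 40·9 + 4
9 = 2·4 + 1
4 = 4·1 + 0
The gcd is 1. Working backward:
1 = 9 − 2·4
1 = −2·364 + 81·9
1 = 81·1465 − 326·364
1 = −326·12084 + 2689·1465
So 1465·2689 ≡ 1 (mod 12084).

2689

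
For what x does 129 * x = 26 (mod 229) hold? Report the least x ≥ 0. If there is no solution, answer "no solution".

215

First find gcd(129, 229):
229 = 1×129 + 100
129 = 1×100 + 29
100 = 3×29 + 13
29 = 2×13 + 3
13 = 4×3 + 1
3 = 3×1 + 0
gcd = 1, so a unique solution mod 229 exists.
Back-substitute for the Bézout coefficients:
1 = 13 − 4·3
1 = −4·29 + 9·13
1 = 9·100 − 31·29
1 = −31·129 + 40·100
1 = 40·229 − 71·129
So 129·(-71) ≡ 1 (mod 229), giving 129⁻¹ ≡ 158.
x ≡ 129⁻¹·26 ≡ 158·26 ≡ 215 (mod 229).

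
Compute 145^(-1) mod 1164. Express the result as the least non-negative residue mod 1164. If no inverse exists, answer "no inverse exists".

289

Extended Euclidean algorithm:
1164 = 8·145 + 4
145 = 36·4 + 1
4 = 4·1 + 0
gcd = 1, so the inverse exists. Back-substitute:
1 = 145 − 36·4
1 = −36·1164 + 289·145
So 145·289 ≡ 1 (mod 1164).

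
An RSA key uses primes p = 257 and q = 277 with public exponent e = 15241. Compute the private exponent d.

φ(n) = (p−1)(q−1) = 256·276 = 70656.
Need d with 15241·d ≡ 1 (mod 70656). Apply the extended Euclidean algorithm:
70656 = 4×15241 + 9692
15241 = 1×9692 + 5549
9692 = 1×5549 + 4143
5549 = 1×4143 + 1406
4143 = 2×1406 + 1331
1406 = 1×1331 + 75
1331 = 17×75 + 56
75 = 1×56 + 19
56 = 2×19 + 18
19 = 1×18 + 1
18 = 18×1 + 0
Back-substitute:
1 = 19 − 18
1 = −56 + 3·19
1 = 3·75 − 4·56
1 = −4·1331 + 71·75
1 = 71·1406 − 75·1331
1 = −75·4143 + 221·1406
1 = 221·5549 − 296·4143
1 = −296·9692 + 517·5549
1 = 517·15241 − 813·9692
1 = −813·70656 + 3769·15241
So 15241·3769 ≡ 1 (mod 70656), hence d = 3769.

3769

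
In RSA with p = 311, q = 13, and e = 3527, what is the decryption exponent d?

983

φ(n) = (p−1)(q−1) = 310·12 = 3720.
Need d with 3527·d ≡ 1 (mod 3720). Apply the extended Euclidean algorithm:
3720 = 1·3527 + 193
3527 = 18·193 + 53
193 = 3·53 + 34
53 = 1·34 + 19
34 = 1·19 + 15
19 = 1·15 + 4
15 = 3·4 + 3
4 = 1·3 + 1
3 = 3·1 + 0
Back-substitute:
1 = 4 − 3
1 = −15 + 4·4
1 = 4·19 − 5·15
1 = −5·34 + 9·19
1 = 9·53 − 14·34
1 = −14·193 + 51·53
1 = 51·3527 − 932·193
1 = −932·3720 + 983·3527
So 3527·983 ≡ 1 (mod 3720), hence d = 983.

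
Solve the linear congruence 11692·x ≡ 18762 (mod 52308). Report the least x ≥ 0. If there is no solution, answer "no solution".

gcd(11692, 52308):
52308 = 4×11692 + 5540
11692 = 2×5540 + 612
5540 = 9×612 + 32
612 = 19×32 + 4
32 = 8×4 + 0
gcd = 4, but 4 ∤ 18762, so the congruence has no solution.

no solution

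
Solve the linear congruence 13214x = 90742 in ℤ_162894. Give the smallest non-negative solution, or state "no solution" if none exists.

First find gcd(13214, 162894):
162894 = 12*13214 + 4326
13214 = 3*4326 + 236
4326 = 18*236 + 78
236 = 3*78 + 2
78 = 39*2 + 0
gcd = 2 and 2 | 90742, so solutions exist. Divide through by 2: 6607x ≡ 45371 (mod 81447).
Now find 6607⁻¹ mod 81447:
81447 = 12*6607 + 2163
6607 = 3*2163 + 118
2163 = 18*118 + 39
118 = 3*39 + 1
39 = 39*1 + 0
Back-substitute:
1 = 118 − 3·39
1 = −3·2163 + 55·118
1 = 55·6607 − 168·2163
1 = −168·81447 + 2071·6607
So 6607⁻¹ ≡ 2071 (mod 81447).
Then x ≡ 2071·45371 ≡ 54950 (mod 81447); the smallest non-negative solution is x = 54950.

54950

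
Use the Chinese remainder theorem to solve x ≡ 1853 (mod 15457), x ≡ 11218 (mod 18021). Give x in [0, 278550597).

97829206

Write x = 1853 + 15457·k. Then 15457·k ≡ 11218 − 1853 ≡ 9365 (mod 18021).
Need 15457⁻¹ mod 18021. Extended Euclid on (18021, 15457):
18021 = 1*15457 + 2564
15457 = 6*2564 + 73
2564 = 35*73 + 9
73 = 8*9 + 1
9 = 9*1 + 0
Back-substitute:
1 = 73 − 8·9
1 = −8·2564 + 281·73
1 = 281·15457 − 1694·2564
1 = −1694·18021 + 1975·15457
15457⁻¹ ≡ 1975 (mod 18021), so k ≡ 1975·9365 ≡ 6329 (mod 18021).
x = 1853 + 15457·6329 = 97829206.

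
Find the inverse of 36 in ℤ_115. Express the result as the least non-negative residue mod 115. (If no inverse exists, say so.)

gcd(115, 36) by repeated division:
115 = 3·36 + 7
36 = 5·7 + 1
7 = 7·1 + 0
The gcd is 1. Working backward:
1 = 36 − 5·7
1 = −5·115 + 16·36
So 36·16 ≡ 1 (mod 115).

16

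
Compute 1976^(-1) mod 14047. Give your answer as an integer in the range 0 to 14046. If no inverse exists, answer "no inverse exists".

1372

gcd(14047, 1976) by repeated division:
14047 = 7*1976 + 215
1976 = 9*215 + 41
215 = 5*41 + 10
41 = 4*10 + 1
10 = 10*1 + 0
gcd = 1, so the inverse exists. Back-substitute:
1 = 41 − 4·10
1 = −4·215 + 21·41
1 = 21·1976 − 193·215
1 = −193·14047 + 1372·1976
So 1976·1372 ≡ 1 (mod 14047).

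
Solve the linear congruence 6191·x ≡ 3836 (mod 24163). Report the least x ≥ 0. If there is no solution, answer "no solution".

First find gcd(6191, 24163):
24163 = 3×6191 + 5590
6191 = 1×5590 + 601
5590 = 9×601 + 181
601 = 3×181 + 58
181 = 3×58 + 7
58 = 8×7 + 2
7 = 3×2 + 1
2 = 2×1 + 0
gcd = 1, so a unique solution mod 24163 exists.
Back-substitute for the Bézout coefficients:
1 = 7 − 3·2
1 = −3·58 + 25·7
1 = 25·181 − 78·58
1 = −78·601 + 259·181
1 = 259·5590 − 2409·601
1 = −2409·6191 + 2668·5590
1 = 2668·24163 − 10413·6191
So 6191·(-10413) ≡ 1 (mod 24163), giving 6191⁻¹ ≡ 13750.
x ≡ 6191⁻¹·3836 ≡ 13750·3836 ≡ 21334 (mod 24163).

21334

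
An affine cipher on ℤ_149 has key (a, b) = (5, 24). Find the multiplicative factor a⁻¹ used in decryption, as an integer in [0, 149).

30

Run Euclid on (149, 5):
149 = 29·5 + 4
5 = 1·4 + 1
4 = 4·1 + 0
Since gcd(5, 149) = 1, back-substitute to write 1 as a combination:
1 = 5 − 4
1 = −149 + 30·5
So 5·30 ≡ 1 (mod 149).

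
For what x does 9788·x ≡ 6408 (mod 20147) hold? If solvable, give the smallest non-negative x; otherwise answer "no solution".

First find gcd(9788, 20147):
20147 = 2*9788 + 571
9788 = 17*571 + 81
571 = 7*81 + 4
81 = 20*4 + 1
4 = 4*1 + 0
gcd = 1, so a unique solution mod 20147 exists.
Back-substitute for the Bézout coefficients:
1 = 81 − 20·4
1 = −20·571 + 141·81
1 = 141·9788 − 2417·571
1 = −2417·20147 + 4975·9788
So 9788·(4975) ≡ 1 (mod 20147), giving 9788⁻¹ ≡ 4975.
x ≡ 9788⁻¹·6408 ≡ 4975·6408 ≡ 7246 (mod 20147).

7246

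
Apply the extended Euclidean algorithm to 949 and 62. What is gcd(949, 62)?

1

Euclidean algorithm:
949 = 15*62 + 19
62 = 3*19 + 5
19 = 3*5 + 4
5 = 1*4 + 1
4 = 4*1 + 0
gcd(949, 62) = 1.
Back-substituting:
1 = 5 − 4
1 = −19 + 4·5
1 = 4·62 − 13·19
1 = −13·949 + 199·62
So 1 = (-13)·949 + (199)·62.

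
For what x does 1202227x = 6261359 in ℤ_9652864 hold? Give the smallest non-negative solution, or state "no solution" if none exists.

First find gcd(1202227, 9652864):
9652864 = 8×1202227 + 35048
1202227 = 34×35048 + 10595
35048 = 3×10595 + 3263
10595 = 3×3263 + 806
3263 = 4×806 + 39
806 = 20×39 + 26
39 = 1×26 + 13
26 = 2×13 + 0
gcd = 13 and 13 | 6261359, so solutions exist. Divide through by 13: 92479x ≡ 481643 (mod 742528).
Now find 92479⁻¹ mod 742528:
742528 = 8*92479 + 2696
92479 = 34*2696 + 815
2696 = 3*815 + 251
815 = 3*251 + 62
251 = 4*62 + 3
62 = 20*3 + 2
3 = 1*2 + 1
2 = 2*1 + 0
Back-substitute:
1 = 3 − 2
1 = −62 + 21·3
1 = 21·251 − 85·62
1 = −85·815 + 276·251
1 = 276·2696 − 913·815
1 = −913·92479 + 31318·2696
1 = 31318·742528 − 251457·92479
So 92479·(-251457) ≡ 1 (mod 742528), i.e. 92479⁻¹ ≡ 491071.
Then x ≡ 491071·481643 ≡ 495701 (mod 742528); the smallest non-negative solution is x = 495701.

495701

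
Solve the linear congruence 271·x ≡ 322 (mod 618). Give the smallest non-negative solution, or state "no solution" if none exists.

First find gcd(271, 618):
618 = 2×271 + 76
271 = 3×76 + 43
76 = 1×43 + 33
43 = 1×33 + 10
33 = 3×10 + 3
10 = 3×3 + 1
3 = 3×1 + 0
gcd = 1, so a unique solution mod 618 exists.
Back-substitute for the Bézout coefficients:
1 = 10 − 3·3
1 = −3·33 + 10·10
1 = 10·43 − 13·33
1 = −13·76 + 23·43
1 = 23·271 − 82·76
1 = −82·618 + 187·271
So 271·(187) ≡ 1 (mod 618), giving 271⁻¹ ≡ 187.
x ≡ 271⁻¹·322 ≡ 187·322 ≡ 268 (mod 618).

268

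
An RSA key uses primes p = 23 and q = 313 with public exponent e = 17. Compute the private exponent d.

φ(n) = (p−1)(q−1) = 22·312 = 6864.
Need d with 17·d ≡ 1 (mod 6864). Apply the extended Euclidean algorithm:
6864 = 403*17 + 13
17 = 1*13 + 4
13 = 3*4 + 1
4 = 4*1 + 0
Back-substitute:
1 = 13 − 3·4
1 = −3·17 + 4·13
1 = 4·6864 − 1615·17
So 17·(-1615) ≡ 1 (mod 6864), hence d ≡ -1615 ≡ 5249 (mod 6864).

5249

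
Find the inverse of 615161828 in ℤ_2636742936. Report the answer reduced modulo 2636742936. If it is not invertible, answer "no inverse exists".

Euclidean algorithm on 2636742936, 615161828:
2636742936 = 4×615161828 + 176095624
615161828 = 3×176095624 + 86874956
176095624 = 2×86874956 + 2345712
86874956 = 37×2345712 + 83612
2345712 = 28×83612 + 4576
83612 = 18×4576 + 1244
4576 = 3×1244 + 844
1244 = 1×844 + 400
844 = 2×400 + 44
400 = 9×44 + 4
44 = 11×4 + 0
Since gcd = 4 > 1, 615161828 is not a unit mod 2636742936.

no inverse exists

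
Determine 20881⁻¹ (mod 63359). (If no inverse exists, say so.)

13539

Extended Euclidean algorithm:
63359 = 3×20881 + 716
20881 = 29×716 + 117
716 = 6×117 + 14
117 = 8×14 + 5
14 = 2×5 + 4
5 = 1×4 + 1
4 = 4×1 + 0
gcd = 1, so the inverse exists. Back-substitute:
1 = 5 − 4
1 = −14 + 3·5
1 = 3·117 − 25·14
1 = −25·716 + 153·117
1 = 153·20881 − 4462·716
1 = −4462·63359 + 13539·20881
So 20881·13539 ≡ 1 (mod 63359).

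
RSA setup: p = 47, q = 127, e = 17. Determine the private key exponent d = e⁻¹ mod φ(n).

φ(n) = (p−1)(q−1) = 46·126 = 5796.
Need d with 17·d ≡ 1 (mod 5796). Apply the extended Euclidean algorithm:
5796 = 340*17 + 16
17 = 1*16 + 1
16 = 16*1 + 0
Back-substitute:
1 = 17 − 16
1 = −5796 + 341·17
So 17·341 ≡ 1 (mod 5796), hence d = 341.

341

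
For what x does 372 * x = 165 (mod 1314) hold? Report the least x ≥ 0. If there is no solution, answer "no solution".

gcd(372, 1314):
1314 = 3·372 + 198
372 = 1·198 + 174
198 = 1·174 + 24
174 = 7·24 + 6
24 = 4·6 + 0
gcd = 6, but 6 ∤ 165, so the congruence has no solution.

no solution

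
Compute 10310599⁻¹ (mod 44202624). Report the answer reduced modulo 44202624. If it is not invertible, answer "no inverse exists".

Extended Euclidean algorithm:
44202624 = 4×10310599 + 2960228
10310599 = 3×2960228 + 1429915
2960228 = 2×1429915 + 100398
1429915 = 14×100398 + 24343
100398 = 4×24343 + 3026
24343 = 8×3026 + 135
3026 = 22×135 + 56
135 = 2×56 + 23
56 = 2×23 + 10
23 = 2×10 + 3
10 = 3×3 + 1
3 = 3×1 + 0
gcd = 1, so the inverse exists. Back-substitute:
1 = 10 − 3·3
1 = −3·23 + 7·10
1 = 7·56 − 17·23
1 = −17·135 + 41·56
1 = 41·3026 − 919·135
1 = −919·24343 + 7393·3026
1 = 7393·100398 − 30491·24343
1 = −30491·1429915 + 434267·100398
1 = 434267·2960228 − 899025·1429915
1 = −899025·10310599 + 3131342·2960228
1 = 3131342·44202624 − 13424393·10310599
Thus 10310599·(-13424393) ≡ 1 (mod 44202624); reducing, -13424393 mod 44202624 = 30778231.

30778231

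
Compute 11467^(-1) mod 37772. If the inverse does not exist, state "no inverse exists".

33727

gcd(37772, 11467) by repeated division:
37772 = 3·11467 + 3371
11467 = 3·3371 + 1354
3371 = 2·1354 + 663
1354 = 2·663 + 28
663 = 23·28 + 19
28 = 1·19 + 9
19 = 2·9 + 1
9 = 9·1 + 0
Since gcd(11467, 37772) = 1, back-substitute to write 1 as a combination:
1 = 19 − 2·9
1 = −2·28 + 3·19
1 = 3·663 − 71·28
1 = −71·1354 + 145·663
1 = 145·3371 − 361·1354
1 = −361·11467 + 1228·3371
1 = 1228·37772 − 4045·11467
So 11467·(-4045) ≡ 1 (mod 37772), and -4045 ≡ 33727 (mod 37772).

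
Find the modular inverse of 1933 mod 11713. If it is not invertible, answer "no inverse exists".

4787

Apply the Euclidean algorithm to 11713 and 1933:
11713 = 6*1933 + 115
1933 = 16*115 + 93
115 = 1*93 + 22
93 = 4*22 + 5
22 = 4*5 + 2
5 = 2*2 + 1
2 = 2*1 + 0
The gcd is 1. Working backward:
1 = 5 − 2·2
1 = −2·22 + 9·5
1 = 9·93 − 38·22
1 = −38·115 + 47·93
1 = 47·1933 − 790·115
1 = −790·11713 + 4787·1933
So 1933·4787 ≡ 1 (mod 11713).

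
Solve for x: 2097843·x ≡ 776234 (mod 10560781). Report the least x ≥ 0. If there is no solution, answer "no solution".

gcd(2097843, 10560781):
10560781 = 5×2097843 + 71566
2097843 = 29×71566 + 22429
71566 = 3×22429 + 4279
22429 = 5×4279 + 1034
4279 = 4×1034 + 143
1034 = 7×143 + 33
143 = 4×33 + 11
33 = 3×11 + 0
gcd = 11, but 11 ∤ 776234, so the congruence has no solution.

no solution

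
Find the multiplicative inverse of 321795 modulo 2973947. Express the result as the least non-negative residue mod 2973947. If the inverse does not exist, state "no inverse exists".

Apply the Euclidean algorithm to 2973947 and 321795:
2973947 = 9*321795 + 77792
321795 = 4*77792 + 10627
77792 = 7*10627 + 3403
10627 = 3*3403 + 418
3403 = 8*418 + 59
418 = 7*59 + 5
59 = 11*5 + 4
5 = 1*4 + 1
4 = 4*1 + 0
gcd = 1, so the inverse exists. Back-substitute:
1 = 5 − 4
1 = −59 + 12·5
1 = 12·418 − 85·59
1 = −85·3403 + 692·418
1 = 692·10627 − 2161·3403
1 = −2161·77792 + 15819·10627
1 = 15819·321795 − 65437·77792
1 = −65437·2973947 + 604752·321795
So 321795·604752 ≡ 1 (mod 2973947).

604752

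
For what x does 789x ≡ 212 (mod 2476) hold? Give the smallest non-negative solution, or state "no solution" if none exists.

First find gcd(789, 2476):
2476 = 3*789 + 109
789 = 7*109 + 26
109 = 4*26 + 5
26 = 5*5 + 1
5 = 5*1 + 0
gcd = 1, so a unique solution mod 2476 exists.
Back-substitute for the Bézout coefficients:
1 = 26 − 5·5
1 = −5·109 + 21·26
1 = 21·789 − 152·109
1 = −152·2476 + 477·789
So 789·(477) ≡ 1 (mod 2476), giving 789⁻¹ ≡ 477.
x ≡ 789⁻¹·212 ≡ 477·212 ≡ 2084 (mod 2476).

2084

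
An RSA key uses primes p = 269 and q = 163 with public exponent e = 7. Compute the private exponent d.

φ(n) = (p−1)(q−1) = 268·162 = 43416.
Need d with 7·d ≡ 1 (mod 43416). Apply the extended Euclidean algorithm:
43416 = 6202*7 + 2
7 = 3*2 + 1
2 = 2*1 + 0
Back-substitute:
1 = 7 − 3·2
1 = −3·43416 + 18607·7
So 7·18607 ≡ 1 (mod 43416), hence d = 18607.

18607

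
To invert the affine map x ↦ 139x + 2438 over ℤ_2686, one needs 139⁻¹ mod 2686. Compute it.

2029

Extended Euclidean algorithm:
2686 = 19·139 + 45
139 = 3·45 + 4
45 = 11·4 + 1
4 = 4·1 + 0
The gcd is 1. Working backward:
1 = 45 − 11·4
1 = −11·139 + 34·45
1 = 34·2686 − 657·139
So 139·(-657) ≡ 1 (mod 2686), and -657 ≡ 2029 (mod 2686).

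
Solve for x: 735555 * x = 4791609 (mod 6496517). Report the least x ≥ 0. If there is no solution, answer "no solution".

3756426

First find gcd(735555, 6496517):
6496517 = 8*735555 + 612077
735555 = 1*612077 + 123478
612077 = 4*123478 + 118165
123478 = 1*118165 + 5313
118165 = 22*5313 + 1279
5313 = 4*1279 + 197
1279 = 6*197 + 97
197 = 2*97 + 3
97 = 32*3 + 1
3 = 3*1 + 0
gcd = 1, so a unique solution mod 6496517 exists.
Back-substitute for the Bézout coefficients:
1 = 97 − 32·3
1 = −32·197 + 65·97
1 = 65·1279 − 422·197
1 = −422·5313 + 1753·1279
1 = 1753·118165 − 38988·5313
1 = −38988·123478 + 40741·118165
1 = 40741·612077 − 201952·123478
1 = −201952·735555 + 242693·612077
1 = 242693·6496517 − 2143496·735555
So 735555·(-2143496) ≡ 1 (mod 6496517), giving 735555⁻¹ ≡ 4353021.
x ≡ 735555⁻¹·4791609 ≡ 4353021·4791609 ≡ 3756426 (mod 6496517).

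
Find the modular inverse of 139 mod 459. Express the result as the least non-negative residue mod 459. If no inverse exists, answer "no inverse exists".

Extended Euclidean algorithm:
459 = 3*139 + 42
139 = 3*42 + 13
42 = 3*13 + 3
13 = 4*3 + 1
3 = 3*1 + 0
Since gcd(139, 459) = 1, back-substitute to write 1 as a combination:
1 = 13 − 4·3
1 = −4·42 + 13·13
1 = 13·139 − 43·42
1 = −43·459 + 142·139
So 139·142 ≡ 1 (mod 459).

142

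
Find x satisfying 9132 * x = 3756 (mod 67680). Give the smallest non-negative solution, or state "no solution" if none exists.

First find gcd(9132, 67680):
67680 = 7·9132 + 3756
9132 = 2·3756 + 1620
3756 = 2·1620 + 516
1620 = 3·516 + 72
516 = 7·72 + 12
72 = 6·12 + 0
gcd = 12 and 12 | 3756, so solutions exist. Divide through by 12: 761x ≡ 313 (mod 5640).
Now find 761⁻¹ mod 5640:
5640 = 7*761 + 313
761 = 2*313 + 135
313 = 2*135 + 43
135 = 3*43 + 6
43 = 7*6 + 1
6 = 6*1 + 0
Back-substitute:
1 = 43 − 7·6
1 = −7·135 + 22·43
1 = 22·313 − 51·135
1 = −51·761 + 124·313
1 = 124·5640 − 919·761
So 761·(-919) ≡ 1 (mod 5640), i.e. 761⁻¹ ≡ 4721.
Then x ≡ 4721·313 ≡ 5633 (mod 5640); the smallest non-negative solution is x = 5633.

5633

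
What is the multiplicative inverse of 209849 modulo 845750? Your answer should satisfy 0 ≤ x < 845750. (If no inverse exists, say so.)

739399

gcd(845750, 209849) by repeated division:
845750 = 4×209849 + 6354
209849 = 33×6354 + 167
6354 = 38×167 + 8
167 = 20×8 + 7
8 = 1×7 + 1
7 = 7×1 + 0
gcd = 1, so the inverse exists. Back-substitute:
1 = 8 − 7
1 = −167 + 21·8
1 = 21·6354 − 799·167
1 = −799·209849 + 26388·6354
1 = 26388·845750 − 106351·209849
Hence 209849⁻¹ ≡ -106351 ≡ 739399 (mod 845750).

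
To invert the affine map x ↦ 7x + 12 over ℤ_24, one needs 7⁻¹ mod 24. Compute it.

Extended Euclidean algorithm:
24 = 3×7 + 3
7 = 2×3 + 1
3 = 3×1 + 0
Since gcd(7, 24) = 1, back-substitute to write 1 as a combination:
1 = 7 − 2·3
1 = −2·24 + 7·7
So 7·7 ≡ 1 (mod 24).

7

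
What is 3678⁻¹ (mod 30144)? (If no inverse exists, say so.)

no inverse exists

Compute gcd(3678, 30144):
30144 = 8*3678 + 720
3678 = 5*720 + 78
720 = 9*78 + 18
78 = 4*18 + 6
18 = 3*6 + 0
The gcd is 6, not 1, hence no inverse exists.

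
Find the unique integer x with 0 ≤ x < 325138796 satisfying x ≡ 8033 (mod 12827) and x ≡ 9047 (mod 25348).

121223183

Write x = 8033 + 12827·k. Then 12827·k ≡ 9047 − 8033 ≡ 1014 (mod 25348).
Need 12827⁻¹ mod 25348. Extended Euclid on (25348, 12827):
25348 = 1×12827 + 12521
12827 = 1×12521 + 306
12521 = 40×306 + 281
306 = 1×281 + 25
281 = 11×25 + 6
25 = 4×6 + 1
6 = 6×1 + 0
Back-substitute:
1 = 25 − 4·6
1 = −4·281 + 45·25
1 = 45·306 − 49·281
1 = −49·12521 + 2005·306
1 = 2005·12827 − 2054·12521
1 = −2054·25348 + 4059·12827
12827⁻¹ ≡ 4059 (mod 25348), so k ≡ 4059·1014 ≡ 9450 (mod 25348).
x = 8033 + 12827·9450 = 121223183.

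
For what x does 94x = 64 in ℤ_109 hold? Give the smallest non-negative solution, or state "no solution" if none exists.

3

First find gcd(94, 109):
109 = 1×94 + 15
94 = 6×15 + 4
15 = 3×4 + 3
4 = 1×3 + 1
3 = 3×1 + 0
gcd = 1, so a unique solution mod 109 exists.
Back-substitute for the Bézout coefficients:
1 = 4 − 3
1 = −15 + 4·4
1 = 4·94 − 25·15
1 = −25·109 + 29·94
So 94·(29) ≡ 1 (mod 109), giving 94⁻¹ ≡ 29.
x ≡ 94⁻¹·64 ≡ 29·64 ≡ 3 (mod 109).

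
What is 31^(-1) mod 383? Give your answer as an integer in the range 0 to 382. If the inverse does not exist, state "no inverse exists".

gcd(383, 31) by repeated division:
383 = 12·31 + 11
31 = 2·11 + 9
11 = 1·9 + 2
9 = 4·2 + 1
2 = 2·1 + 0
The gcd is 1. Working backward:
1 = 9 − 4·2
1 = −4·11 + 5·9
1 = 5·31 − 14·11
1 = −14·383 + 173·31
So 31·173 ≡ 1 (mod 383).

173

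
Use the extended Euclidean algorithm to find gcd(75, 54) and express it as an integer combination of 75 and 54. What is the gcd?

Apply Euclid's algorithm to 75 and 54:
75 = 1×54 + 21
54 = 2×21 + 12
21 = 1×12 + 9
12 = 1×9 + 3
9 = 3×3 + 0
gcd(75, 54) = 3.
Express as a combination:
3 = 12 − 9
3 = −21 + 2·12
3 = 2·54 − 5·21
3 = −5·75 + 7·54
So 3 = (-5)·75 + (7)·54.

3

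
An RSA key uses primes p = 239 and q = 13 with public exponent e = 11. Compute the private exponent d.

φ(n) = (p−1)(q−1) = 238·12 = 2856.
Need d with 11·d ≡ 1 (mod 2856). Apply the extended Euclidean algorithm:
2856 = 259×11 + 7
11 = 1×7 + 4
7 = 1×4 + 3
4 = 1×3 + 1
3 = 3×1 + 0
Back-substitute:
1 = 4 − 3
1 = −7 + 2·4
1 = 2·11 − 3·7
1 = −3·2856 + 779·11
So 11·779 ≡ 1 (mod 2856), hence d = 779.

779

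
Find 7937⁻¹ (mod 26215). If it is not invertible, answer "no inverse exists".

Apply the Euclidean algorithm to 26215 and 7937:
26215 = 3·7937 + 2404
7937 = 3·2404 + 725
2404 = 3·725 + 229
725 = 3·229 + 38
229 = 6·38 + 1
38 = 38·1 + 0
Since gcd(7937, 26215) = 1, back-substitute to write 1 as a combination:
1 = 229 − 6·38
1 = −6·725 + 19·229
1 = 19·2404 − 63·725
1 = −63·7937 + 208·2404
1 = 208·26215 − 687·7937
So 7937·(-687) ≡ 1 (mod 26215), and -687 ≡ 25528 (mod 26215).

25528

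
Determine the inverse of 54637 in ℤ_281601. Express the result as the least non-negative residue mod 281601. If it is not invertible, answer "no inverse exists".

Apply the Euclidean algorithm to 281601 and 54637:
281601 = 5*54637 + 8416
54637 = 6*8416 + 4141
8416 = 2*4141 + 134
4141 = 30*134 + 121
134 = 1*121 + 13
121 = 9*13 + 4
13 = 3*4 + 1
4 = 4*1 + 0
Since gcd(54637, 281601) = 1, back-substitute to write 1 as a combination:
1 = 13 − 3·4
1 = −3·121 + 28·13
1 = 28·134 − 31·121
1 = −31·4141 + 958·134
1 = 958·8416 − 1947·4141
1 = −1947·54637 + 12640·8416
1 = 12640·281601 − 65147·54637
Thus 54637·(-65147) ≡ 1 (mod 281601); reducing, -65147 mod 281601 = 216454.

216454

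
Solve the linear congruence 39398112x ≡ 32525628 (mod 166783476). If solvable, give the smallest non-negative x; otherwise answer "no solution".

First find gcd(39398112, 166783476):
166783476 = 4*39398112 + 9191028
39398112 = 4*9191028 + 2634000
9191028 = 3*2634000 + 1289028
2634000 = 2*1289028 + 55944
1289028 = 23*55944 + 2316
55944 = 24*2316 + 360
2316 = 6*360 + 156
360 = 2*156 + 48
156 = 3*48 + 12
48 = 4*12 + 0
gcd = 12 and 12 | 32525628, so solutions exist. Divide through by 12: 3283176x ≡ 2710469 (mod 13898623).
Now find 3283176⁻¹ mod 13898623:
13898623 = 4·3283176 + 765919
3283176 = 4·765919 + 219500
765919 = 3·219500 + 107419
219500 = 2·107419 + 4662
107419 = 23·4662 + 193
4662 = 24·193 + 30
193 = 6·30 + 13
30 = 2·13 + 4
13 = 3·4 + 1
4 = 4·1 + 0
Back-substitute:
1 = 13 − 3·4
1 = −3·30 + 7·13
1 = 7·193 − 45·30
1 = −45·4662 + 1087·193
1 = 1087·107419 − 25046·4662
1 = −25046·219500 + 51179·107419
1 = 51179·765919 − 178583·219500
1 = −178583·3283176 + 765511·765919
1 = 765511·13898623 − 3240627·3283176
So 3283176·(-3240627) ≡ 1 (mod 13898623), i.e. 3283176⁻¹ ≡ 10657996.
Then x ≡ 10657996·2710469 ≡ 4942231 (mod 13898623); the smallest non-negative solution is x = 4942231.

4942231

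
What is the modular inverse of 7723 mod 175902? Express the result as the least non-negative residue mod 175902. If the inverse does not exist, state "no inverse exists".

Apply the Euclidean algorithm to 175902 and 7723:
175902 = 22*7723 + 5996
7723 = 1*5996 + 1727
5996 = 3*1727 + 815
1727 = 2*815 + 97
815 = 8*97 + 39
97 = 2*39 + 19
39 = 2*19 + 1
19 = 19*1 + 0
gcd = 1, so the inverse exists. Back-substitute:
1 = 39 − 2·19
1 = −2·97 + 5·39
1 = 5·815 − 42·97
1 = −42·1727 + 89·815
1 = 89·5996 − 309·1727
1 = −309·7723 + 398·5996
1 = 398·175902 − 9065·7723
Thus 7723·(-9065) ≡ 1 (mod 175902); reducing, -9065 mod 175902 = 166837.

166837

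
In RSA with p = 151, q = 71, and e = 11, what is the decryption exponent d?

8591

φ(n) = (p−1)(q−1) = 150·70 = 10500.
Need d with 11·d ≡ 1 (mod 10500). Apply the extended Euclidean algorithm:
10500 = 954*11 + 6
11 = 1*6 + 5
6 = 1*5 + 1
5 = 5*1 + 0
Back-substitute:
1 = 6 − 5
1 = −11 + 2·6
1 = 2·10500 − 1909·11
So 11·(-1909) ≡ 1 (mod 10500), hence d ≡ -1909 ≡ 8591 (mod 10500).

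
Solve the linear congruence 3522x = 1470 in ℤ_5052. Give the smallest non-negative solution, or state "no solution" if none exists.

First find gcd(3522, 5052):
5052 = 1·3522 + 1530
3522 = 2·1530 + 462
1530 = 3·462 + 144
462 = 3·144 + 30
144 = 4·30 + 24
30 = 1·24 + 6
24 = 4·6 + 0
gcd = 6 and 6 | 1470, so solutions exist. Divide through by 6: 587x ≡ 245 (mod 842).
Now find 587⁻¹ mod 842:
842 = 1·587 + 255
587 = 2·255 + 77
255 = 3·77 + 24
77 = 3·24 + 5
24 = 4·5 + 4
5 = 1·4 + 1
4 = 4·1 + 0
Back-substitute:
1 = 5 − 4
1 = −24 + 5·5
1 = 5·77 − 16·24
1 = −16·255 + 53·77
1 = 53·587 − 122·255
1 = −122·842 + 175·587
So 587⁻¹ ≡ 175 (mod 842).
Then x ≡ 175·245 ≡ 775 (mod 842); the smallest non-negative solution is x = 775.

775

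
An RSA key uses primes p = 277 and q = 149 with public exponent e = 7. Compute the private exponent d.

φ(n) = (p−1)(q−1) = 276·148 = 40848.
Need d with 7·d ≡ 1 (mod 40848). Apply the extended Euclidean algorithm:
40848 = 5835*7 + 3
7 = 2*3 + 1
3 = 3*1 + 0
Back-substitute:
1 = 7 − 2·3
1 = −2·40848 + 11671·7
So 7·11671 ≡ 1 (mod 40848), hence d = 11671.

11671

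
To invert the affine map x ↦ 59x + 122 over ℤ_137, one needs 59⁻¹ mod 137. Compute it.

72

Extended Euclidean algorithm:
137 = 2·59 + 19
59 = 3·19 + 2
19 = 9·2 + 1
2 = 2·1 + 0
The gcd is 1. Working backward:
1 = 19 − 9·2
1 = −9·59 + 28·19
1 = 28·137 − 65·59
Hence 59⁻¹ ≡ -65 ≡ 72 (mod 137).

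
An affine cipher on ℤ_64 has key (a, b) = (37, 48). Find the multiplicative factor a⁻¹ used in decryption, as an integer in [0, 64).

45

Extended Euclidean algorithm:
64 = 1×37 + 27
37 = 1×27 + 10
27 = 2×10 + 7
10 = 1×7 + 3
7 = 2×3 + 1
3 = 3×1 + 0
gcd = 1, so the inverse exists. Back-substitute:
1 = 7 − 2·3
1 = −2·10 + 3·7
1 = 3·27 − 8·10
1 = −8·37 + 11·27
1 = 11·64 − 19·37
So 37·(-19) ≡ 1 (mod 64), and -19 ≡ 45 (mod 64).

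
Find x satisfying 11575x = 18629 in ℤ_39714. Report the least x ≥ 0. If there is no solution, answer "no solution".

First find gcd(11575, 39714):
39714 = 3·11575 + 4989
11575 = 2·4989 + 1597
4989 = 3·1597 + 198
1597 = 8·198 + 13
198 = 15·13 + 3
13 = 4·3 + 1
3 = 3·1 + 0
gcd = 1, so a unique solution mod 39714 exists.
Back-substitute for the Bézout coefficients:
1 = 13 − 4·3
1 = −4·198 + 61·13
1 = 61·1597 − 492·198
1 = −492·4989 + 1537·1597
1 = 1537·11575 − 3566·4989
1 = −3566·39714 + 12235·11575
So 11575·(12235) ≡ 1 (mod 39714), giving 11575⁻¹ ≡ 12235.
x ≡ 11575⁻¹·18629 ≡ 12235·18629 ≡ 7169 (mod 39714).

7169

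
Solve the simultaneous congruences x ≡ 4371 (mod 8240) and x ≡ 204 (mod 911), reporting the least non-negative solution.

Write x = 4371 + 8240·k. Then 8240·k ≡ 204 − 4371 ≡ 388 (mod 911).
Need 8240⁻¹ mod 911. Extended Euclid on (911, 41):
911 = 22×41 + 9
41 = 4×9 + 5
9 = 1×5 + 4
5 = 1×4 + 1
4 = 4×1 + 0
Back-substitute:
1 = 5 − 4
1 = −9 + 2·5
1 = 2·41 − 9·9
1 = −9·911 + 200·41
8240⁻¹ ≡ 200 (mod 911), so k ≡ 200·388 ≡ 165 (mod 911).
x = 4371 + 8240·165 = 1363971.

1363971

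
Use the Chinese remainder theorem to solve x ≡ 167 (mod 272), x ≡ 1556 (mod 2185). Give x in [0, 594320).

Write x = 167 + 272·k. Then 272·k ≡ 1556 − 167 ≡ 1389 (mod 2185).
Need 272⁻¹ mod 2185. Extended Euclid on (2185, 272):
2185 = 8·272 + 9
272 = 30·9 + 2
9 = 4·2 + 1
2 = 2·1 + 0
Back-substitute:
1 = 9 − 4·2
1 = −4·272 + 121·9
1 = 121·2185 − 972·272
272⁻¹ ≡ 1213 (mod 2185), so k ≡ 1213·1389 ≡ 222 (mod 2185).
x = 167 + 272·222 = 60551.

60551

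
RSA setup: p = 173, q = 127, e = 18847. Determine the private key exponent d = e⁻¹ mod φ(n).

φ(n) = (p−1)(q−1) = 172·126 = 21672.
Need d with 18847·d ≡ 1 (mod 21672). Apply the extended Euclidean algorithm:
21672 = 1×18847 + 2825
18847 = 6×2825 + 1897
2825 = 1×1897 + 928
1897 = 2×928 + 41
928 = 22×41 + 26
41 = 1×26 + 15
26 = 1×15 + 11
15 = 1×11 + 4
11 = 2×4 + 3
4 = 1×3 + 1
3 = 3×1 + 0
Back-substitute:
1 = 4 − 3
1 = −11 + 3·4
1 = 3·15 − 4·11
1 = −4·26 + 7·15
1 = 7·41 − 11·26
1 = −11·928 + 249·41
1 = 249·1897 − 509·928
1 = −509·2825 + 758·1897
1 = 758·18847 − 5057·2825
1 = −5057·21672 + 5815·18847
So 18847·5815 ≡ 1 (mod 21672), hence d = 5815.

5815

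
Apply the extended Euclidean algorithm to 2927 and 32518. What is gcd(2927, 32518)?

1

Repeated division:
32518 = 11*2927 + 321
2927 = 9*321 + 38
321 = 8*38 + 17
38 = 2*17 + 4
17 = 4*4 + 1
4 = 4*1 + 0
gcd(2927, 32518) = 1.
Working backward:
1 = 17 − 4·4
1 = −4·38 + 9·17
1 = 9·321 − 76·38
1 = −76·2927 + 693·321
1 = 693·32518 − 7699·2927
So 1 = (693)·32518 + (-7699)·2927.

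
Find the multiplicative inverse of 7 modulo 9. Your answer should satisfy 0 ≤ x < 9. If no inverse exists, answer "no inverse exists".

4

Extended Euclidean algorithm:
9 = 1×7 + 2
7 = 3×2 + 1
2 = 2×1 + 0
The gcd is 1. Working backward:
1 = 7 − 3·2
1 = −3·9 + 4·7
So 7·4 ≡ 1 (mod 9).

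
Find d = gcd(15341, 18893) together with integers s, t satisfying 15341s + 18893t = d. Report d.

1

Apply Euclid's algorithm to 18893 and 15341:
18893 = 1·15341 + 3552
15341 = 4·3552 + 1133
3552 = 3·1133 + 153
1133 = 7·153 + 62
153 = 2·62 + 29
62 = 2·29 + 4
29 = 7·4 + 1
4 = 4·1 + 0
gcd(15341, 18893) = 1.
Working backward:
1 = 29 − 7·4
1 = −7·62 + 15·29
1 = 15·153 − 37·62
1 = −37·1133 + 274·153
1 = 274·3552 − 859·1133
1 = −859·15341 + 3710·3552
1 = 3710·18893 − 4569·15341
So 1 = (3710)·18893 + (-4569)·15341.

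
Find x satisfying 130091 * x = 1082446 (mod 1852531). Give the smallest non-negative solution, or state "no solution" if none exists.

874603

First find gcd(130091, 1852531):
1852531 = 14×130091 + 31257
130091 = 4×31257 + 5063
31257 = 6×5063 + 879
5063 = 5×879 + 668
879 = 1×668 + 211
668 = 3×211 + 35
211 = 6×35 + 1
35 = 35×1 + 0
gcd = 1, so a unique solution mod 1852531 exists.
Back-substitute for the Bézout coefficients:
1 = 211 − 6·35
1 = −6·668 + 19·211
1 = 19·879 − 25·668
1 = −25·5063 + 144·879
1 = 144·31257 − 889·5063
1 = −889·130091 + 3700·31257
1 = 3700·1852531 − 52689·130091
So 130091·(-52689) ≡ 1 (mod 1852531), giving 130091⁻¹ ≡ 1799842.
x ≡ 130091⁻¹·1082446 ≡ 1799842·1082446 ≡ 874603 (mod 1852531).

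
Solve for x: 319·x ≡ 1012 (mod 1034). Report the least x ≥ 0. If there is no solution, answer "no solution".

First find gcd(319, 1034):
1034 = 3·319 + 77
319 = 4·77 + 11
77 = 7·11 + 0
gcd = 11 and 11 | 1012, so solutions exist. Divide through by 11: 29x ≡ 92 (mod 94).
Now find 29⁻¹ mod 94:
94 = 3*29 + 7
29 = 4*7 + 1
7 = 7*1 + 0
Back-substitute:
1 = 29 − 4·7
1 = −4·94 + 13·29
So 29⁻¹ ≡ 13 (mod 94).
Then x ≡ 13·92 ≡ 68 (mod 94); the smallest non-negative solution is x = 68.

68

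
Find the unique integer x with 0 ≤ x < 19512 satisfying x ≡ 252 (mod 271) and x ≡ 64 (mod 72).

7840

Write x = 252 + 271·k. Then 271·k ≡ 64 − 252 ≡ 28 (mod 72).
Need 271⁻¹ mod 72. Extended Euclid on (72, 55):
72 = 1×55 + 17
55 = 3×17 + 4
17 = 4×4 + 1
4 = 4×1 + 0
Back-substitute:
1 = 17 − 4·4
1 = −4·55 + 13·17
1 = 13·72 − 17·55
271⁻¹ ≡ 55 (mod 72), so k ≡ 55·28 ≡ 28 (mod 72).
x = 252 + 271·28 = 7840.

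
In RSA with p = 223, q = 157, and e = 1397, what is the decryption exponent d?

φ(n) = (p−1)(q−1) = 222·156 = 34632.
Need d with 1397·d ≡ 1 (mod 34632). Apply the extended Euclidean algorithm:
34632 = 24*1397 + 1104
1397 = 1*1104 + 293
1104 = 3*293 + 225
293 = 1*225 + 68
225 = 3*68 + 21
68 = 3*21 + 5
21 = 4*5 + 1
5 = 5*1 + 0
Back-substitute:
1 = 21 − 4·5
1 = −4·68 + 13·21
1 = 13·225 − 43·68
1 = −43·293 + 56·225
1 = 56·1104 − 211·293
1 = −211·1397 + 267·1104
1 = 267·34632 − 6619·1397
So 1397·(-6619) ≡ 1 (mod 34632), hence d ≡ -6619 ≡ 28013 (mod 34632).

28013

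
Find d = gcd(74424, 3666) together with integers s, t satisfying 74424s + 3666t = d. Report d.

6

Apply Euclid's algorithm to 74424 and 3666:
74424 = 20·3666 + 1104
3666 = 3·1104 + 354
1104 = 3·354 + 42
354 = 8·42 + 18
42 = 2·18 + 6
18 = 3·6 + 0
gcd(74424, 3666) = 6.
Working backward:
6 = 42 − 2·18
6 = −2·354 + 17·42
6 = 17·1104 − 53·354
6 = −53·3666 + 176·1104
6 = 176·74424 − 3573·3666
So 6 = (176)·74424 + (-3573)·3666.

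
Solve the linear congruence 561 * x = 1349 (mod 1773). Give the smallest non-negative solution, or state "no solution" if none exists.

gcd(561, 1773):
1773 = 3*561 + 90
561 = 6*90 + 21
90 = 4*21 + 6
21 = 3*6 + 3
6 = 2*3 + 0
gcd = 3, but 3 ∤ 1349, so the congruence has no solution.

no solution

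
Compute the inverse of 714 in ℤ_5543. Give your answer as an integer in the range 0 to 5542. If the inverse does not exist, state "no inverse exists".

1312

Extended Euclidean algorithm:
5543 = 7×714 + 545
714 = 1×545 + 169
545 = 3×169 + 38
169 = 4×38 + 17
38 = 2×17 + 4
17 = 4×4 + 1
4 = 4×1 + 0
gcd = 1, so the inverse exists. Back-substitute:
1 = 17 − 4·4
1 = −4·38 + 9·17
1 = 9·169 − 40·38
1 = −40·545 + 129·169
1 = 129·714 − 169·545
1 = −169·5543 + 1312·714
So 714·1312 ≡ 1 (mod 5543).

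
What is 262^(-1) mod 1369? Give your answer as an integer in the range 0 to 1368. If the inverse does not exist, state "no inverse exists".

580

Extended Euclidean algorithm:
1369 = 5×262 + 59
262 = 4×59 + 26
59 = 2×26 + 7
26 = 3×7 + 5
7 = 1×5 + 2
5 = 2×2 + 1
2 = 2×1 + 0
The gcd is 1. Working backward:
1 = 5 − 2·2
1 = −2·7 + 3·5
1 = 3·26 − 11·7
1 = −11·59 + 25·26
1 = 25·262 − 111·59
1 = −111·1369 + 580·262
So 262·580 ≡ 1 (mod 1369).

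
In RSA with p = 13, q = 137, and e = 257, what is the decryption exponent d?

φ(n) = (p−1)(q−1) = 12·136 = 1632.
Need d with 257·d ≡ 1 (mod 1632). Apply the extended Euclidean algorithm:
1632 = 6*257 + 90
257 = 2*90 + 77
90 = 1*77 + 13
77 = 5*13 + 12
13 = 1*12 + 1
12 = 12*1 + 0
Back-substitute:
1 = 13 − 12
1 = −77 + 6·13
1 = 6·90 − 7·77
1 = −7·257 + 20·90
1 = 20·1632 − 127·257
So 257·(-127) ≡ 1 (mod 1632), hence d ≡ -127 ≡ 1505 (mod 1632).

1505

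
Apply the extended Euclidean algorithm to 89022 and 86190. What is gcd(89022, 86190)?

Repeated division:
89022 = 1·86190 + 2832
86190 = 30·2832 + 1230
2832 = 2·1230 + 372
1230 = 3·372 + 114
372 = 3·114 + 30
114 = 3·30 + 24
30 = 1·24 + 6
24 = 4·6 + 0
gcd(89022, 86190) = 6.
Working backward:
6 = 30 − 24
6 = −114 + 4·30
6 = 4·372 − 13·114
6 = −13·1230 + 43·372
6 = 43·2832 − 99·1230
6 = −99·86190 + 3013·2832
6 = 3013·89022 − 3112·86190
So 6 = (3013)·89022 + (-3112)·86190.

6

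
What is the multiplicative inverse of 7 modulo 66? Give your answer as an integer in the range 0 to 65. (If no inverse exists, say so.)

Extended Euclidean algorithm:
66 = 9×7 + 3
7 = 2×3 + 1
3 = 3×1 + 0
gcd = 1, so the inverse exists. Back-substitute:
1 = 7 − 2·3
1 = −2·66 + 19·7
So 7·19 ≡ 1 (mod 66).

19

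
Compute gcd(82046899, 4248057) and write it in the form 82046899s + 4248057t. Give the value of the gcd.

Euclidean algorithm:
82046899 = 19*4248057 + 1333816
4248057 = 3*1333816 + 246609
1333816 = 5*246609 + 100771
246609 = 2*100771 + 45067
100771 = 2*45067 + 10637
45067 = 4*10637 + 2519
10637 = 4*2519 + 561
2519 = 4*561 + 275
561 = 2*275 + 11
275 = 25*11 + 0
gcd(82046899, 4248057) = 11.
Express as a combination:
11 = 561 − 2·275
11 = −2·2519 + 9·561
11 = 9·10637 − 38·2519
11 = −38·45067 + 161·10637
11 = 161·100771 − 360·45067
11 = −360·246609 + 881·100771
11 = 881·1333816 − 4765·246609
11 = −4765·4248057 + 15176·1333816
11 = 15176·82046899 − 293109·4248057
So 11 = (15176)·82046899 + (-293109)·4248057.

11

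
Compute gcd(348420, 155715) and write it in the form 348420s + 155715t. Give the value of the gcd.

15

Euclidean algorithm:
348420 = 2·155715 + 36990
155715 = 4·36990 + 7755
36990 = 4·7755 + 5970
7755 = 1·5970 + 1785
5970 = 3·1785 + 615
1785 = 2·615 + 555
615 = 1·555 + 60
555 = 9·60 + 15
60 = 4·15 + 0
gcd(348420, 155715) = 15.
Working backward:
15 = 555 − 9·60
15 = −9·615 + 10·555
15 = 10·1785 − 29·615
15 = −29·5970 + 97·1785
15 = 97·7755 − 126·5970
15 = −126·36990 + 601·7755
15 = 601·155715 − 2530·36990
15 = −2530·348420 + 5661·155715
So 15 = (-2530)·348420 + (5661)·155715.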